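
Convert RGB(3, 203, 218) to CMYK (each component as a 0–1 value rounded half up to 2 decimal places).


R'=3/255≈0.0118, G'=203/255≈0.7961, B'=218/255≈0.8549
K = 1 - max(R',G',B') = 1 - 218/255 = 37/255 = 0.14509… → 0.15
(1-R'-K)/(1-K) simplifies to (max-R)/max with max = 218:
C = (218-3)/218 = 215/218 = 0.98623… → 0.99
M = (218-203)/218 = 15/218 = 0.06880… → 0.07
Y = (218-218)/218 = 0/218 = 0 → 0.00
= CMYK(0.99, 0.07, 0.00, 0.15)


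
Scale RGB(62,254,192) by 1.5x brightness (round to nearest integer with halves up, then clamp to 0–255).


Multiply each channel by 1.5, round half up, clamp to [0, 255]
R: 62×1.5 = 93
G: 254×1.5 = 381 → clamp → 255
B: 192×1.5 = 288 → clamp → 255
= RGB(93, 255, 255)


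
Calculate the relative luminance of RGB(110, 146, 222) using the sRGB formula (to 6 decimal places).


Linearize each channel (sRGB transfer function): c = v/255; c_lin = c/12.92 if c ≤ 0.04045, else ((c+0.055)/1.055)^2.4
  R: 110/255 ≈ 0.431373 > 0.04045 → ((0.431373+0.055)/1.055)^2.4 ≈ 0.155926
  G: 146/255 ≈ 0.572549 > 0.04045 → ((0.572549+0.055)/1.055)^2.4 ≈ 0.287441
  B: 222/255 ≈ 0.870588 > 0.04045 → ((0.870588+0.055)/1.055)^2.4 ≈ 0.730461
R_lin = 0.155926, G_lin = 0.287441, B_lin = 0.730461
L = 0.2126×R + 0.7152×G + 0.0722×B
L = 0.2126×0.155926 + 0.7152×0.287441 + 0.0722×0.730461
L ≈ 0.291467


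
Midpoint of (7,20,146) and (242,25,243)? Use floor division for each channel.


Midpoint: each channel = ⌊(C₁+C₂)/2⌋
R: ⌊(7+242)/2⌋ = 124
G: ⌊(20+25)/2⌋ = 22
B: ⌊(146+243)/2⌋ = 194
= RGB(124, 22, 194)


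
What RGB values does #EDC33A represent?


ED → 237 (R)
C3 → 195 (G)
3A → 58 (B)
= RGB(237, 195, 58)


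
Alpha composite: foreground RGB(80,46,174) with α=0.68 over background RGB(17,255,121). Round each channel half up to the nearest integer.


C = α×F + (1-α)×B, with 1-α = 0.32
R: 0.68×80 + 0.32×17 = 54.40 + 5.44 = 59.84 → 60
G: 0.68×46 + 0.32×255 = 31.28 + 81.60 = 112.88 → 113
B: 0.68×174 + 0.32×121 = 118.32 + 38.72 = 157.04 → 157
= RGB(60, 113, 157)


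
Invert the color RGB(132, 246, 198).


Invert: (255-R, 255-G, 255-B)
R: 255-132 = 123
G: 255-246 = 9
B: 255-198 = 57
= RGB(123, 9, 57)


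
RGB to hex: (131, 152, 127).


R = 131 → 83 (hex)
G = 152 → 98 (hex)
B = 127 → 7F (hex)
Hex = #83987F


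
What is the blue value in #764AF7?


Color: #764AF7
R = 76 = 118
G = 4A = 74
B = F7 = 247
Blue = 247


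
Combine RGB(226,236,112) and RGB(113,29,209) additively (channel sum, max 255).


Additive: each channel = min(255, C₁+C₂)
R: 226+113 = 339 → 255
G: 236+29 = 265 → 255
B: 112+209 = 321 → 255
= RGB(255, 255, 255)


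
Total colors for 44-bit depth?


Colors = 2^bits = 2^44
= 17,592,186,044,416 colors


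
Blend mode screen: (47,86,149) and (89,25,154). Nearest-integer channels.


Screen: C = 255 - (255-A)×(255-B)/255, rounded to nearest integer
R: 255 - (255-47)×(255-89)/255 = 255 - 34528/255 ≈ 255 - 135.404 = 119.596 → 120
G: 255 - (255-86)×(255-25)/255 = 255 - 38870/255 ≈ 255 - 152.431 = 102.569 → 103
B: 255 - (255-149)×(255-154)/255 = 255 - 10706/255 ≈ 255 - 41.984 = 213.016 → 213
= RGB(120, 103, 213)


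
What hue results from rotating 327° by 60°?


New hue = (H + rotation) mod 360
New hue = (327 + 60) mod 360
= 387 mod 360
= 27°


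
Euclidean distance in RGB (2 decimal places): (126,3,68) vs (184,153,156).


d = √[(R₁-R₂)² + (G₁-G₂)² + (B₁-B₂)²]
d = √[(126-184)² + (3-153)² + (68-156)²]
d = √[3364 + 22500 + 7744]
d = √33608
d ≈ 183.32


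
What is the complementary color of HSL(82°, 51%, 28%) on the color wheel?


Complement = opposite side of color wheel = hue + 180°
H' = (82 + 180) mod 360 = 262°
S and L unchanged.
= HSL(262°, 51%, 28%)


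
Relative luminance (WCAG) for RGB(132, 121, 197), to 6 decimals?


Linearize each channel (sRGB transfer function): c = v/255; c_lin = c/12.92 if c ≤ 0.04045, else ((c+0.055)/1.055)^2.4
  R: 132/255 ≈ 0.517647 > 0.04045 → ((0.517647+0.055)/1.055)^2.4 ≈ 0.230740
  G: 121/255 ≈ 0.474510 > 0.04045 → ((0.474510+0.055)/1.055)^2.4 ≈ 0.191202
  B: 197/255 ≈ 0.772549 > 0.04045 → ((0.772549+0.055)/1.055)^2.4 ≈ 0.558340
R_lin = 0.230740, G_lin = 0.191202, B_lin = 0.558340
L = 0.2126×R + 0.7152×G + 0.0722×B
L = 0.2126×0.230740 + 0.7152×0.191202 + 0.0722×0.558340
L ≈ 0.226115


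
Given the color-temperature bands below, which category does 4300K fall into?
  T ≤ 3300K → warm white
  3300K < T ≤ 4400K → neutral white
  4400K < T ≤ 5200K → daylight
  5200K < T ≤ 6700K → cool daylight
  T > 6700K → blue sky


Temperature: 4300K
3300K < 4300K ≤ 4400K → neutral white
Classification: neutral white


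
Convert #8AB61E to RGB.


8A → 138 (R)
B6 → 182 (G)
1E → 30 (B)
= RGB(138, 182, 30)


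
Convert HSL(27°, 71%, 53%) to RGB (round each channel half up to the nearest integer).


H=27°, S=0.71, L=0.53
C = (1-|2L-1|)×S = (1-|0.06|)×0.71 = 0.6674
H' = H/60 = 27/60 ≈ 0.4500; X = C×(1-|H' mod 2 - 1|) = 0.30033
m = L - C/2 = 0.53 - 0.3337 = 0.1963
Sector ⌊H'⌋ = 0 → (R',G',B') = (0.6674, 0.30033, 0.0)
RGB = ((R'+m)×255, (G'+m)×255, (B'+m)×255) = (220.2435, 126.64065, 50.0565)
Round half up → RGB(220, 127, 50)


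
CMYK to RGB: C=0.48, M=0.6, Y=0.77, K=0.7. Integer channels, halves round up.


R = 255 × (1-C) × (1-K) = 255 × 0.52 × 0.30 = 39.78 → 40
G = 255 × (1-M) × (1-K) = 255 × 0.40 × 0.30 = 30.6 → 31
B = 255 × (1-Y) × (1-K) = 255 × 0.23 × 0.30 = 17.595 → 18
= RGB(40, 31, 18)


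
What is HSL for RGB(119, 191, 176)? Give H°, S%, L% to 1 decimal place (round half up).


Normalize: R'=119/255≈0.4667, G'=191/255≈0.7490, B'=176/255≈0.6902
Max=191/255, Min=119/255, Δ=Max-Min=72/255
L = (Max+Min)/2 = (191+119)/510 = 310/510 = 0.60784… → L = 60.8%
L > 0.5 → S = Δ/(2-Max-Min) = 72/(510-191-119) = 72/200 = 0.36 → S = 36.0%
(the 1/255 factors cancel in S and H, so raw channel differences can be used)
Max is G' → H = 60 × ((B-R)/Δ + 2) = 60 × ((176-119)/72 + 2)
  57/72 + 2 = 0.7916… + 2 = 2.7916…
  H = 60 × 2.7916… = 167.5° → H = 167.5°
= HSL(167.5°, 36.0%, 60.8%)


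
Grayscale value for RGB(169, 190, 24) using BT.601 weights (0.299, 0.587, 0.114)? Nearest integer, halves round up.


Gray = 0.299×R + 0.587×G + 0.114×B
Gray = 0.299×169 + 0.587×190 + 0.114×24
Gray = 50.531 + 111.530 + 2.736
Gray = 164.797 → round half up → 165
Gray = 165


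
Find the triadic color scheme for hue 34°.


Triadic: equally spaced at 120° intervals
H1 = 34°
H2 = (34 + 120) mod 360 = 154°
H3 = (34 + 240) mod 360 = 274°
Triadic = 34°, 154°, 274°


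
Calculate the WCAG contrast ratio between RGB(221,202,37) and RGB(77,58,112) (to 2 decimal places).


Linearize each sRGB channel c=v/255: c/12.92 if c ≤ 0.04045 else ((c+0.055)/1.055)^2.4
L = 0.2126×R_lin + 0.7152×G_lin + 0.0722×B_lin
Color 1 (221,202,37):
  R=221: 221/255≈0.8667 > 0.04045 → ((0.8667+0.055)/1.055)^2.4 ≈ 0.72306
  G=202: 202/255≈0.7922 > 0.04045 → ((0.7922+0.055)/1.055)^2.4 ≈ 0.59062
  B=37: 37/255≈0.1451 > 0.04045 → ((0.1451+0.055)/1.055)^2.4 ≈ 0.01850
  L1 = 0.2126×0.72306 + 0.7152×0.59062 + 0.0722×0.01850 ≈ 0.57747
Color 2 (77,58,112):
  R=77: 77/255≈0.3020 > 0.04045 → ((0.3020+0.055)/1.055)^2.4 ≈ 0.07421
  G=58: 58/255≈0.2275 > 0.04045 → ((0.2275+0.055)/1.055)^2.4 ≈ 0.04231
  B=112: 112/255≈0.4392 > 0.04045 → ((0.4392+0.055)/1.055)^2.4 ≈ 0.16203
  L2 = 0.2126×0.07421 + 0.7152×0.04231 + 0.0722×0.16203 ≈ 0.05774
Lighter = 0.57747, Darker = 0.05774
Ratio = (L_lighter + 0.05) / (L_darker + 0.05)
Ratio = (0.57747 + 0.05) / (0.05774 + 0.05) = 0.62747 / 0.10774 ≈ 5.8240
Ratio ≈ 5.82:1


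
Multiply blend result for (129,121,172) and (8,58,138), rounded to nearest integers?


Multiply: C = A×B/255, rounded to nearest integer
R: 129×8/255 = 1032/255 ≈ 4.047 → 4
G: 121×58/255 = 7018/255 ≈ 27.522 → 28
B: 172×138/255 = 23736/255 ≈ 93.082 → 93
= RGB(4, 28, 93)


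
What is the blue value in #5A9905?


Color: #5A9905
R = 5A = 90
G = 99 = 153
B = 05 = 5
Blue = 5


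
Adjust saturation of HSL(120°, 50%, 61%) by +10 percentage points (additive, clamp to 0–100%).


Original S = 50%
Adjustment = +10 percentage points
New S = 50 + (10) = 60
Clamp to [0, 100] → 60
= HSL(120°, 60%, 61%)


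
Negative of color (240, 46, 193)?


Invert: (255-R, 255-G, 255-B)
R: 255-240 = 15
G: 255-46 = 209
B: 255-193 = 62
= RGB(15, 209, 62)


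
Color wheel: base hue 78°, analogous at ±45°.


Base hue: 78°
Left analog: (78 - 45) mod 360 = 33°
Right analog: (78 + 45) mod 360 = 123°
Analogous hues = 33° and 123°


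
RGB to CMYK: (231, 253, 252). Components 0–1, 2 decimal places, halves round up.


R'=231/255≈0.9059, G'=253/255≈0.9922, B'=252/255≈0.9882
K = 1 - max(R',G',B') = 1 - 253/255 = 2/255 = 0.00784… → 0.01
(1-R'-K)/(1-K) simplifies to (max-R)/max with max = 253:
C = (253-231)/253 = 22/253 = 0.08695… → 0.09
M = (253-253)/253 = 0/253 = 0 → 0.00
Y = (253-252)/253 = 1/253 = 0.00395… → 0.00
= CMYK(0.09, 0.00, 0.00, 0.01)


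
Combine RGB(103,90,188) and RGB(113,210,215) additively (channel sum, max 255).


Additive: each channel = min(255, C₁+C₂)
R: 103+113 = 216 → 216
G: 90+210 = 300 → 255
B: 188+215 = 403 → 255
= RGB(216, 255, 255)


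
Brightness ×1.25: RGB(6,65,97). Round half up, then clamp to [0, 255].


Multiply each channel by 1.25, round half up, clamp to [0, 255]
R: 6×1.25 = 7.5 → round → 8
G: 65×1.25 = 81.25 → round → 81
B: 97×1.25 = 121.25 → round → 121
= RGB(8, 81, 121)


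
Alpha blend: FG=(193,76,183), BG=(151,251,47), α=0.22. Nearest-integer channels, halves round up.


C = α×F + (1-α)×B, with 1-α = 0.78
R: 0.22×193 + 0.78×151 = 42.46 + 117.78 = 160.24 → 160
G: 0.22×76 + 0.78×251 = 16.72 + 195.78 = 212.50 → 213
B: 0.22×183 + 0.78×47 = 40.26 + 36.66 = 76.92 → 77
= RGB(160, 213, 77)


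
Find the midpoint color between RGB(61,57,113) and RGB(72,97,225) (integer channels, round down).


Midpoint: each channel = ⌊(C₁+C₂)/2⌋
R: ⌊(61+72)/2⌋ = 66
G: ⌊(57+97)/2⌋ = 77
B: ⌊(113+225)/2⌋ = 169
= RGB(66, 77, 169)


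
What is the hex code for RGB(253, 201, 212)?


R = 253 → FD (hex)
G = 201 → C9 (hex)
B = 212 → D4 (hex)
Hex = #FDC9D4


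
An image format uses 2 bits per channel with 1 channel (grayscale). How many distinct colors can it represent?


Total bits = 2 bits/channel × 1 channels = 2 bits
Distinct colors = 2^2
= 4 colors


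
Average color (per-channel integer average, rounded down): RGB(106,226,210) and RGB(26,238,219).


Midpoint: each channel = ⌊(C₁+C₂)/2⌋
R: ⌊(106+26)/2⌋ = 66
G: ⌊(226+238)/2⌋ = 232
B: ⌊(210+219)/2⌋ = 214
= RGB(66, 232, 214)


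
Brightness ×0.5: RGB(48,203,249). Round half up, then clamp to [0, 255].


Multiply each channel by 0.5, round half up, clamp to [0, 255]
R: 48×0.5 = 24
G: 203×0.5 = 101.5 → round → 102
B: 249×0.5 = 124.5 → round → 125
= RGB(24, 102, 125)


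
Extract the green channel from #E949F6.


Color: #E949F6
R = E9 = 233
G = 49 = 73
B = F6 = 246
Green = 73


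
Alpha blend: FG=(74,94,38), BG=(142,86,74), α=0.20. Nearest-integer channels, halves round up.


C = α×F + (1-α)×B, with 1-α = 0.80
R: 0.20×74 + 0.80×142 = 14.80 + 113.60 = 128.40 → 128
G: 0.20×94 + 0.80×86 = 18.80 + 68.80 = 87.60 → 88
B: 0.20×38 + 0.80×74 = 7.60 + 59.20 = 66.80 → 67
= RGB(128, 88, 67)


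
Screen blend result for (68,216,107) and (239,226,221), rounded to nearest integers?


Screen: C = 255 - (255-A)×(255-B)/255, rounded to nearest integer
R: 255 - (255-68)×(255-239)/255 = 255 - 2992/255 ≈ 255 - 11.733 = 243.267 → 243
G: 255 - (255-216)×(255-226)/255 = 255 - 1131/255 ≈ 255 - 4.435 = 250.565 → 251
B: 255 - (255-107)×(255-221)/255 = 255 - 5032/255 ≈ 255 - 19.733 = 235.267 → 235
= RGB(243, 251, 235)


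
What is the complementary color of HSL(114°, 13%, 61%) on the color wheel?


Complement = opposite side of color wheel = hue + 180°
H' = (114 + 180) mod 360 = 294°
S and L unchanged.
= HSL(294°, 13%, 61%)


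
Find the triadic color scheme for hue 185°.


Triadic: equally spaced at 120° intervals
H1 = 185°
H2 = (185 + 120) mod 360 = 305°
H3 = (185 + 240) mod 360 = 65°
Triadic = 185°, 305°, 65°


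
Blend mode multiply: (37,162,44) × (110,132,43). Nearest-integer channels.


Multiply: C = A×B/255, rounded to nearest integer
R: 37×110/255 = 4070/255 ≈ 15.961 → 16
G: 162×132/255 = 21384/255 ≈ 83.859 → 84
B: 44×43/255 = 1892/255 ≈ 7.420 → 7
= RGB(16, 84, 7)


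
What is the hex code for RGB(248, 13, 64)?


R = 248 → F8 (hex)
G = 13 → 0D (hex)
B = 64 → 40 (hex)
Hex = #F80D40


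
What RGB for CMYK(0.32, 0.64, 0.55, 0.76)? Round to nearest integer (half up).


R = 255 × (1-C) × (1-K) = 255 × 0.68 × 0.24 = 41.616 → 42
G = 255 × (1-M) × (1-K) = 255 × 0.36 × 0.24 = 22.032 → 22
B = 255 × (1-Y) × (1-K) = 255 × 0.45 × 0.24 = 27.54 → 28
= RGB(42, 22, 28)


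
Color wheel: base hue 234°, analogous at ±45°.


Base hue: 234°
Left analog: (234 - 45) mod 360 = 189°
Right analog: (234 + 45) mod 360 = 279°
Analogous hues = 189° and 279°


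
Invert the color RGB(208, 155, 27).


Invert: (255-R, 255-G, 255-B)
R: 255-208 = 47
G: 255-155 = 100
B: 255-27 = 228
= RGB(47, 100, 228)


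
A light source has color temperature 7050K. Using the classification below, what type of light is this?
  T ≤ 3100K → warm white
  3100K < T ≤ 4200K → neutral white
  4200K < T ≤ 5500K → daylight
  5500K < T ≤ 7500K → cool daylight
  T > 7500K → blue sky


Temperature: 7050K
5500K < 7050K ≤ 7500K → cool daylight
Classification: cool daylight


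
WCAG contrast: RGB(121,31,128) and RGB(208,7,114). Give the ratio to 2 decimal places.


Linearize each sRGB channel c=v/255: c/12.92 if c ≤ 0.04045 else ((c+0.055)/1.055)^2.4
L = 0.2126×R_lin + 0.7152×G_lin + 0.0722×B_lin
Color 1 (121,31,128):
  R=121: 121/255≈0.4745 > 0.04045 → ((0.4745+0.055)/1.055)^2.4 ≈ 0.19120
  G=31: 31/255≈0.1216 > 0.04045 → ((0.1216+0.055)/1.055)^2.4 ≈ 0.01370
  B=128: 128/255≈0.5020 > 0.04045 → ((0.5020+0.055)/1.055)^2.4 ≈ 0.21586
  L1 = 0.2126×0.19120 + 0.7152×0.01370 + 0.0722×0.21586 ≈ 0.06603
Color 2 (208,7,114):
  R=208: 208/255≈0.8157 > 0.04045 → ((0.8157+0.055)/1.055)^2.4 ≈ 0.63076
  G=7: 7/255≈0.0275 ≤ 0.04045 → 0.0275/12.92 ≈ 0.00212
  B=114: 114/255≈0.4471 > 0.04045 → ((0.4471+0.055)/1.055)^2.4 ≈ 0.16827
  L2 = 0.2126×0.63076 + 0.7152×0.00212 + 0.0722×0.16827 ≈ 0.14777
Lighter = 0.14777, Darker = 0.06603
Ratio = (L_lighter + 0.05) / (L_darker + 0.05)
Ratio = (0.14777 + 0.05) / (0.06603 + 0.05) = 0.19777 / 0.11603 ≈ 1.7044
Ratio ≈ 1.70:1


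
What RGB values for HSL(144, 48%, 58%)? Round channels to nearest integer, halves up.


H=144°, S=0.48, L=0.58
C = (1-|2L-1|)×S = (1-|0.16|)×0.48 = 0.4032
H' = H/60 = 144/60 ≈ 2.4000; X = C×(1-|H' mod 2 - 1|) = 0.16128
m = L - C/2 = 0.58 - 0.2016 = 0.3784
Sector ⌊H'⌋ = 2 → (R',G',B') = (0.0, 0.4032, 0.16128)
RGB = ((R'+m)×255, (G'+m)×255, (B'+m)×255) = (96.492, 199.308, 137.6184)
Round half up → RGB(96, 199, 138)


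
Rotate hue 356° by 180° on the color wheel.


New hue = (H + rotation) mod 360
New hue = (356 + 180) mod 360
= 536 mod 360
= 176°


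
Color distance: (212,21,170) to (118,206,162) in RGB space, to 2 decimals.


d = √[(R₁-R₂)² + (G₁-G₂)² + (B₁-B₂)²]
d = √[(212-118)² + (21-206)² + (170-162)²]
d = √[8836 + 34225 + 64]
d = √43125
d ≈ 207.67


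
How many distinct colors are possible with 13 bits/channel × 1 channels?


Total bits = 13 bits/channel × 1 channels = 13 bits
Distinct colors = 2^13
= 8,192 colors


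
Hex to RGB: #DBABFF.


DB → 219 (R)
AB → 171 (G)
FF → 255 (B)
= RGB(219, 171, 255)


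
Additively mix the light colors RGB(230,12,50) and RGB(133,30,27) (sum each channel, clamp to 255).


Additive: each channel = min(255, C₁+C₂)
R: 230+133 = 363 → 255
G: 12+30 = 42 → 42
B: 50+27 = 77 → 77
= RGB(255, 42, 77)


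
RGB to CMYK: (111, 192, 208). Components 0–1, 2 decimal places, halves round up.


R'=111/255≈0.4353, G'=192/255≈0.7529, B'=208/255≈0.8157
K = 1 - max(R',G',B') = 1 - 208/255 = 47/255 = 0.18431… → 0.18
(1-R'-K)/(1-K) simplifies to (max-R)/max with max = 208:
C = (208-111)/208 = 97/208 = 0.46634… → 0.47
M = (208-192)/208 = 16/208 = 0.07692… → 0.08
Y = (208-208)/208 = 0/208 = 0 → 0.00
= CMYK(0.47, 0.08, 0.00, 0.18)


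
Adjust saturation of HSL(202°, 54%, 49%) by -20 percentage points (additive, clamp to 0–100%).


Original S = 54%
Adjustment = -20 percentage points
New S = 54 + (-20) = 34
Clamp to [0, 100] → 34
= HSL(202°, 34%, 49%)


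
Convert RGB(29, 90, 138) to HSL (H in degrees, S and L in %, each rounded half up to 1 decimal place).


Normalize: R'=29/255≈0.1137, G'=90/255≈0.3529, B'=138/255≈0.5412
Max=138/255, Min=29/255, Δ=Max-Min=109/255
L = (Max+Min)/2 = (138+29)/510 = 167/510 = 0.32745… → L = 32.7%
L ≤ 0.5 → S = Δ/(Max+Min) = 109/(138+29) = 109/167 = 0.65269… → S = 65.3%
(the 1/255 factors cancel in S and H, so raw channel differences can be used)
Max is B' → H = 60 × ((R-G)/Δ + 4) = 60 × ((29-90)/109 + 4)
  -61/109 + 4 = -0.5596… + 4 = 3.4403…
  H = 60 × 3.4403… = 206.422…° → H = 206.4°
= HSL(206.4°, 65.3%, 32.7%)


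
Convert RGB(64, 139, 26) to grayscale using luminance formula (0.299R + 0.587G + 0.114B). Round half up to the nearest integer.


Gray = 0.299×R + 0.587×G + 0.114×B
Gray = 0.299×64 + 0.587×139 + 0.114×26
Gray = 19.136 + 81.593 + 2.964
Gray = 103.693 → round half up → 104
Gray = 104


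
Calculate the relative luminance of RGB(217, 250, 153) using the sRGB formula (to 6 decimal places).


Linearize each channel (sRGB transfer function): c = v/255; c_lin = c/12.92 if c ≤ 0.04045, else ((c+0.055)/1.055)^2.4
  R: 217/255 ≈ 0.850980 > 0.04045 → ((0.850980+0.055)/1.055)^2.4 ≈ 0.693872
  G: 250/255 ≈ 0.980392 > 0.04045 → ((0.980392+0.055)/1.055)^2.4 ≈ 0.955973
  B: 153/255 ≈ 0.600000 > 0.04045 → ((0.600000+0.055)/1.055)^2.4 ≈ 0.318547
R_lin = 0.693872, G_lin = 0.955973, B_lin = 0.318547
L = 0.2126×R + 0.7152×G + 0.0722×B
L = 0.2126×0.693872 + 0.7152×0.955973 + 0.0722×0.318547
L ≈ 0.854228


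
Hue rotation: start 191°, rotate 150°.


New hue = (H + rotation) mod 360
New hue = (191 + 150) mod 360
= 341 mod 360
= 341°


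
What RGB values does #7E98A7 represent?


7E → 126 (R)
98 → 152 (G)
A7 → 167 (B)
= RGB(126, 152, 167)


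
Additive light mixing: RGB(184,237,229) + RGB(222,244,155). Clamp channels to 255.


Additive: each channel = min(255, C₁+C₂)
R: 184+222 = 406 → 255
G: 237+244 = 481 → 255
B: 229+155 = 384 → 255
= RGB(255, 255, 255)


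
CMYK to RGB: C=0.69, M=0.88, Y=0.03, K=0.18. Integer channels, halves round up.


R = 255 × (1-C) × (1-K) = 255 × 0.31 × 0.82 = 64.821 → 65
G = 255 × (1-M) × (1-K) = 255 × 0.12 × 0.82 = 25.092 → 25
B = 255 × (1-Y) × (1-K) = 255 × 0.97 × 0.82 = 202.827 → 203
= RGB(65, 25, 203)


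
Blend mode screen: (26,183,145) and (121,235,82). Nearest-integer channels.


Screen: C = 255 - (255-A)×(255-B)/255, rounded to nearest integer
R: 255 - (255-26)×(255-121)/255 = 255 - 30686/255 ≈ 255 - 120.337 = 134.663 → 135
G: 255 - (255-183)×(255-235)/255 = 255 - 1440/255 ≈ 255 - 5.647 = 249.353 → 249
B: 255 - (255-145)×(255-82)/255 = 255 - 19030/255 ≈ 255 - 74.627 = 180.373 → 180
= RGB(135, 249, 180)


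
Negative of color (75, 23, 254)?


Invert: (255-R, 255-G, 255-B)
R: 255-75 = 180
G: 255-23 = 232
B: 255-254 = 1
= RGB(180, 232, 1)


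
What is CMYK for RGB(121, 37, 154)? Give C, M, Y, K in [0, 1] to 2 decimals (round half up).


R'=121/255≈0.4745, G'=37/255≈0.1451, B'=154/255≈0.6039
K = 1 - max(R',G',B') = 1 - 154/255 = 101/255 = 0.39607… → 0.40
(1-R'-K)/(1-K) simplifies to (max-R)/max with max = 154:
C = (154-121)/154 = 33/154 = 0.21428… → 0.21
M = (154-37)/154 = 117/154 = 0.75974… → 0.76
Y = (154-154)/154 = 0/154 = 0 → 0.00
= CMYK(0.21, 0.76, 0.00, 0.40)


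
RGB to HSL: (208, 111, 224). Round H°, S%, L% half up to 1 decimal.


Normalize: R'=208/255≈0.8157, G'=111/255≈0.4353, B'=224/255≈0.8784
Max=224/255, Min=111/255, Δ=Max-Min=113/255
L = (Max+Min)/2 = (224+111)/510 = 335/510 = 0.65686… → L = 65.7%
L > 0.5 → S = Δ/(2-Max-Min) = 113/(510-224-111) = 113/175 = 0.64571… → S = 64.6%
(the 1/255 factors cancel in S and H, so raw channel differences can be used)
Max is B' → H = 60 × ((R-G)/Δ + 4) = 60 × ((208-111)/113 + 4)
  97/113 + 4 = 0.8584… + 4 = 4.8584…
  H = 60 × 4.8584… = 291.504…° → H = 291.5°
= HSL(291.5°, 64.6%, 65.7%)


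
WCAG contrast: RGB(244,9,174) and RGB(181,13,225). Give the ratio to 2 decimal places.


Linearize each sRGB channel c=v/255: c/12.92 if c ≤ 0.04045 else ((c+0.055)/1.055)^2.4
L = 0.2126×R_lin + 0.7152×G_lin + 0.0722×B_lin
Color 1 (244,9,174):
  R=244: 244/255≈0.9569 > 0.04045 → ((0.9569+0.055)/1.055)^2.4 ≈ 0.90466
  G=9: 9/255≈0.0353 ≤ 0.04045 → 0.0353/12.92 ≈ 0.00273
  B=174: 174/255≈0.6824 > 0.04045 → ((0.6824+0.055)/1.055)^2.4 ≈ 0.42327
  L1 = 0.2126×0.90466 + 0.7152×0.00273 + 0.0722×0.42327 ≈ 0.22484
Color 2 (181,13,225):
  R=181: 181/255≈0.7098 > 0.04045 → ((0.7098+0.055)/1.055)^2.4 ≈ 0.46208
  G=13: 13/255≈0.0510 > 0.04045 → ((0.0510+0.055)/1.055)^2.4 ≈ 0.00402
  B=225: 225/255≈0.8824 > 0.04045 → ((0.8824+0.055)/1.055)^2.4 ≈ 0.75294
  L2 = 0.2126×0.46208 + 0.7152×0.00402 + 0.0722×0.75294 ≈ 0.15548
Lighter = 0.22484, Darker = 0.15548
Ratio = (L_lighter + 0.05) / (L_darker + 0.05)
Ratio = (0.22484 + 0.05) / (0.15548 + 0.05) = 0.27484 / 0.20548 ≈ 1.3376
Ratio ≈ 1.34:1


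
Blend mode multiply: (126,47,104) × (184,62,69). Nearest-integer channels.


Multiply: C = A×B/255, rounded to nearest integer
R: 126×184/255 = 23184/255 ≈ 90.918 → 91
G: 47×62/255 = 2914/255 ≈ 11.427 → 11
B: 104×69/255 = 7176/255 ≈ 28.141 → 28
= RGB(91, 11, 28)


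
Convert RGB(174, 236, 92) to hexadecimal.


R = 174 → AE (hex)
G = 236 → EC (hex)
B = 92 → 5C (hex)
Hex = #AEEC5C


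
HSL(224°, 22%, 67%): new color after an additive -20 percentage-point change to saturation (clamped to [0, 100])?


Original S = 22%
Adjustment = -20 percentage points
New S = 22 + (-20) = 2
Clamp to [0, 100] → 2
= HSL(224°, 2%, 67%)


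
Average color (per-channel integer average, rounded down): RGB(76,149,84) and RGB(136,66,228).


Midpoint: each channel = ⌊(C₁+C₂)/2⌋
R: ⌊(76+136)/2⌋ = 106
G: ⌊(149+66)/2⌋ = 107
B: ⌊(84+228)/2⌋ = 156
= RGB(106, 107, 156)


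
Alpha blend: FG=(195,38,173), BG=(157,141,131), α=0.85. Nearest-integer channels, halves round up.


C = α×F + (1-α)×B, with 1-α = 0.15
R: 0.85×195 + 0.15×157 = 165.75 + 23.55 = 189.30 → 189
G: 0.85×38 + 0.15×141 = 32.30 + 21.15 = 53.45 → 53
B: 0.85×173 + 0.15×131 = 147.05 + 19.65 = 166.70 → 167
= RGB(189, 53, 167)


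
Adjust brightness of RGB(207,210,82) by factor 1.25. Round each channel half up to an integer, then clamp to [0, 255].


Multiply each channel by 1.25, round half up, clamp to [0, 255]
R: 207×1.25 = 258.75 → round → 259 → clamp → 255
G: 210×1.25 = 262.5 → round → 263 → clamp → 255
B: 82×1.25 = 102.5 → round → 103
= RGB(255, 255, 103)


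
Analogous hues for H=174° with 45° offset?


Base hue: 174°
Left analog: (174 - 45) mod 360 = 129°
Right analog: (174 + 45) mod 360 = 219°
Analogous hues = 129° and 219°


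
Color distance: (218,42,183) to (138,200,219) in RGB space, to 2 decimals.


d = √[(R₁-R₂)² + (G₁-G₂)² + (B₁-B₂)²]
d = √[(218-138)² + (42-200)² + (183-219)²]
d = √[6400 + 24964 + 1296]
d = √32660
d ≈ 180.72


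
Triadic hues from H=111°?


Triadic: equally spaced at 120° intervals
H1 = 111°
H2 = (111 + 120) mod 360 = 231°
H3 = (111 + 240) mod 360 = 351°
Triadic = 111°, 231°, 351°


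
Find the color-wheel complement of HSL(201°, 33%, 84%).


Complement = opposite side of color wheel = hue + 180°
H' = (201 + 180) mod 360 = 21°
S and L unchanged.
= HSL(21°, 33%, 84%)


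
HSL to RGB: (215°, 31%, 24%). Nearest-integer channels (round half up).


H=215°, S=0.31, L=0.24
C = (1-|2L-1|)×S = (1-|-0.52|)×0.31 = 0.1488
H' = H/60 = 215/60 ≈ 3.5833; X = C×(1-|H' mod 2 - 1|) = 0.062
m = L - C/2 = 0.24 - 0.0744 = 0.1656
Sector ⌊H'⌋ = 3 → (R',G',B') = (0.0, 0.062, 0.1488)
RGB = ((R'+m)×255, (G'+m)×255, (B'+m)×255) = (42.228, 58.038, 80.172)
Round half up → RGB(42, 58, 80)


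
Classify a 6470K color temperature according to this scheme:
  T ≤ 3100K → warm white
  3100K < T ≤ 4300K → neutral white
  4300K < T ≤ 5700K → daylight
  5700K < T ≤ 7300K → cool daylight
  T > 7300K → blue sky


Temperature: 6470K
5700K < 6470K ≤ 7300K → cool daylight
Classification: cool daylight


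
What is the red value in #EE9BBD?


Color: #EE9BBD
R = EE = 238
G = 9B = 155
B = BD = 189
Red = 238


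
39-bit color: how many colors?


Colors = 2^bits = 2^39
= 549,755,813,888 colors


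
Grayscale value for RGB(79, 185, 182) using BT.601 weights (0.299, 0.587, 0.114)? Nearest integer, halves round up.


Gray = 0.299×R + 0.587×G + 0.114×B
Gray = 0.299×79 + 0.587×185 + 0.114×182
Gray = 23.621 + 108.595 + 20.748
Gray = 152.964 → round half up → 153
Gray = 153


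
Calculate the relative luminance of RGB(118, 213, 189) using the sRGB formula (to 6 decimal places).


Linearize each channel (sRGB transfer function): c = v/255; c_lin = c/12.92 if c ≤ 0.04045, else ((c+0.055)/1.055)^2.4
  R: 118/255 ≈ 0.462745 > 0.04045 → ((0.462745+0.055)/1.055)^2.4 ≈ 0.181164
  G: 213/255 ≈ 0.835294 > 0.04045 → ((0.835294+0.055)/1.055)^2.4 ≈ 0.665387
  B: 189/255 ≈ 0.741176 > 0.04045 → ((0.741176+0.055)/1.055)^2.4 ≈ 0.508881
R_lin = 0.181164, G_lin = 0.665387, B_lin = 0.508881
L = 0.2126×R + 0.7152×G + 0.0722×B
L = 0.2126×0.181164 + 0.7152×0.665387 + 0.0722×0.508881
L ≈ 0.551142


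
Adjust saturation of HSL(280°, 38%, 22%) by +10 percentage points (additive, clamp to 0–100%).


Original S = 38%
Adjustment = +10 percentage points
New S = 38 + (10) = 48
Clamp to [0, 100] → 48
= HSL(280°, 48%, 22%)


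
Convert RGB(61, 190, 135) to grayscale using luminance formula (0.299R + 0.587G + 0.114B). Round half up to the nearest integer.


Gray = 0.299×R + 0.587×G + 0.114×B
Gray = 0.299×61 + 0.587×190 + 0.114×135
Gray = 18.239 + 111.530 + 15.390
Gray = 145.159 → round half up → 145
Gray = 145


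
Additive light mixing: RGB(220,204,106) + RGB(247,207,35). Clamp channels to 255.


Additive: each channel = min(255, C₁+C₂)
R: 220+247 = 467 → 255
G: 204+207 = 411 → 255
B: 106+35 = 141 → 141
= RGB(255, 255, 141)


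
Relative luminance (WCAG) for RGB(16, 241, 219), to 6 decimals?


Linearize each channel (sRGB transfer function): c = v/255; c_lin = c/12.92 if c ≤ 0.04045, else ((c+0.055)/1.055)^2.4
  R: 16/255 ≈ 0.062745 > 0.04045 → ((0.062745+0.055)/1.055)^2.4 ≈ 0.005182
  G: 241/255 ≈ 0.945098 > 0.04045 → ((0.945098+0.055)/1.055)^2.4 ≈ 0.879622
  B: 219/255 ≈ 0.858824 > 0.04045 → ((0.858824+0.055)/1.055)^2.4 ≈ 0.708376
R_lin = 0.005182, G_lin = 0.879622, B_lin = 0.708376
L = 0.2126×R + 0.7152×G + 0.0722×B
L = 0.2126×0.005182 + 0.7152×0.879622 + 0.0722×0.708376
L ≈ 0.681352


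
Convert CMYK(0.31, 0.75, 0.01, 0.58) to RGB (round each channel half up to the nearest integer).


R = 255 × (1-C) × (1-K) = 255 × 0.69 × 0.42 = 73.899 → 74
G = 255 × (1-M) × (1-K) = 255 × 0.25 × 0.42 = 26.775 → 27
B = 255 × (1-Y) × (1-K) = 255 × 0.99 × 0.42 = 106.029 → 106
= RGB(74, 27, 106)


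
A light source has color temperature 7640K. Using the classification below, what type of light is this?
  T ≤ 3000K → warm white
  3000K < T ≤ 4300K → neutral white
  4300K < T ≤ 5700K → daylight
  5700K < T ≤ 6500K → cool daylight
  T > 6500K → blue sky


Temperature: 7640K
7640K > 6500K → blue sky
Classification: blue sky


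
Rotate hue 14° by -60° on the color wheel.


New hue = (H + rotation) mod 360
New hue = (14 -60) mod 360
= -46 mod 360
= 314°


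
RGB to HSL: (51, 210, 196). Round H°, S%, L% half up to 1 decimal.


Normalize: R'=51/255≈0.2000, G'=210/255≈0.8235, B'=196/255≈0.7686
Max=210/255, Min=51/255, Δ=Max-Min=159/255
L = (Max+Min)/2 = (210+51)/510 = 261/510 = 0.51176… → L = 51.2%
L > 0.5 → S = Δ/(2-Max-Min) = 159/(510-210-51) = 159/249 = 0.63855… → S = 63.9%
(the 1/255 factors cancel in S and H, so raw channel differences can be used)
Max is G' → H = 60 × ((B-R)/Δ + 2) = 60 × ((196-51)/159 + 2)
  145/159 + 2 = 0.9119… + 2 = 2.9119…
  H = 60 × 2.9119… = 174.716…° → H = 174.7°
= HSL(174.7°, 63.9%, 51.2%)


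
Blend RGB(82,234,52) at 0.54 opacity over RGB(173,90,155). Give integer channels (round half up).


C = α×F + (1-α)×B, with 1-α = 0.46
R: 0.54×82 + 0.46×173 = 44.28 + 79.58 = 123.86 → 124
G: 0.54×234 + 0.46×90 = 126.36 + 41.40 = 167.76 → 168
B: 0.54×52 + 0.46×155 = 28.08 + 71.30 = 99.38 → 99
= RGB(124, 168, 99)


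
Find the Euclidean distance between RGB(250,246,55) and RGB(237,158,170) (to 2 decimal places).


d = √[(R₁-R₂)² + (G₁-G₂)² + (B₁-B₂)²]
d = √[(250-237)² + (246-158)² + (55-170)²]
d = √[169 + 7744 + 13225]
d = √21138
d ≈ 145.39


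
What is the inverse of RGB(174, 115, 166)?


Invert: (255-R, 255-G, 255-B)
R: 255-174 = 81
G: 255-115 = 140
B: 255-166 = 89
= RGB(81, 140, 89)


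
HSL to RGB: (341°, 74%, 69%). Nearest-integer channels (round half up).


H=341°, S=0.74, L=0.69
C = (1-|2L-1|)×S = (1-|0.38|)×0.74 = 0.4588
H' = H/60 = 341/60 ≈ 5.6833; X = C×(1-|H' mod 2 - 1|) ≈ 0.1453
m = L - C/2 = 0.69 - 0.2294 = 0.4606
Sector ⌊H'⌋ = 5 → (R',G',B') = (0.4588, 0.0, ≈0.1453)
RGB = ((R'+m)×255, (G'+m)×255, (B'+m)×255) = (234.447, 117.453, 154.5011)
Round half up → RGB(234, 117, 155)


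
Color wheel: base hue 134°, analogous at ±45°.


Base hue: 134°
Left analog: (134 - 45) mod 360 = 89°
Right analog: (134 + 45) mod 360 = 179°
Analogous hues = 89° and 179°


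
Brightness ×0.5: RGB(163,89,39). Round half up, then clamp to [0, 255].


Multiply each channel by 0.5, round half up, clamp to [0, 255]
R: 163×0.5 = 81.5 → round → 82
G: 89×0.5 = 44.5 → round → 45
B: 39×0.5 = 19.5 → round → 20
= RGB(82, 45, 20)


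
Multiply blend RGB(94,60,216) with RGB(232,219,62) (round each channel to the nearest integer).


Multiply: C = A×B/255, rounded to nearest integer
R: 94×232/255 = 21808/255 ≈ 85.522 → 86
G: 60×219/255 = 13140/255 ≈ 51.529 → 52
B: 216×62/255 = 13392/255 ≈ 52.518 → 53
= RGB(86, 52, 53)


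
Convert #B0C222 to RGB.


B0 → 176 (R)
C2 → 194 (G)
22 → 34 (B)
= RGB(176, 194, 34)


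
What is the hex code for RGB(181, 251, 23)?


R = 181 → B5 (hex)
G = 251 → FB (hex)
B = 23 → 17 (hex)
Hex = #B5FB17


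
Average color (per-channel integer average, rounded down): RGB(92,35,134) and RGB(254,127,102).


Midpoint: each channel = ⌊(C₁+C₂)/2⌋
R: ⌊(92+254)/2⌋ = 173
G: ⌊(35+127)/2⌋ = 81
B: ⌊(134+102)/2⌋ = 118
= RGB(173, 81, 118)


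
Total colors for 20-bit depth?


Colors = 2^bits = 2^20
= 1,048,576 colors


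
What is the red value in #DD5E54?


Color: #DD5E54
R = DD = 221
G = 5E = 94
B = 54 = 84
Red = 221


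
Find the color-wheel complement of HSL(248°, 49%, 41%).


Complement = opposite side of color wheel = hue + 180°
H' = (248 + 180) mod 360 = 68°
S and L unchanged.
= HSL(68°, 49%, 41%)


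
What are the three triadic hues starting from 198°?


Triadic: equally spaced at 120° intervals
H1 = 198°
H2 = (198 + 120) mod 360 = 318°
H3 = (198 + 240) mod 360 = 78°
Triadic = 198°, 318°, 78°


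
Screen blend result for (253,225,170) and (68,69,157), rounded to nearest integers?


Screen: C = 255 - (255-A)×(255-B)/255, rounded to nearest integer
R: 255 - (255-253)×(255-68)/255 = 255 - 374/255 ≈ 255 - 1.467 = 253.533 → 254
G: 255 - (255-225)×(255-69)/255 = 255 - 5580/255 ≈ 255 - 21.882 = 233.118 → 233
B: 255 - (255-170)×(255-157)/255 = 255 - 8330/255 ≈ 255 - 32.667 = 222.333 → 222
= RGB(254, 233, 222)


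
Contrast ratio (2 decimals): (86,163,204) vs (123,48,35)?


Linearize each sRGB channel c=v/255: c/12.92 if c ≤ 0.04045 else ((c+0.055)/1.055)^2.4
L = 0.2126×R_lin + 0.7152×G_lin + 0.0722×B_lin
Color 1 (86,163,204):
  R=86: 86/255≈0.3373 > 0.04045 → ((0.3373+0.055)/1.055)^2.4 ≈ 0.09306
  G=163: 163/255≈0.6392 > 0.04045 → ((0.6392+0.055)/1.055)^2.4 ≈ 0.36625
  B=204: 204/255≈0.8000 > 0.04045 → ((0.8000+0.055)/1.055)^2.4 ≈ 0.60383
  L1 = 0.2126×0.09306 + 0.7152×0.36625 + 0.0722×0.60383 ≈ 0.32532
Color 2 (123,48,35):
  R=123: 123/255≈0.4824 > 0.04045 → ((0.4824+0.055)/1.055)^2.4 ≈ 0.19807
  G=48: 48/255≈0.1882 > 0.04045 → ((0.1882+0.055)/1.055)^2.4 ≈ 0.02956
  B=35: 35/255≈0.1373 > 0.04045 → ((0.1373+0.055)/1.055)^2.4 ≈ 0.01681
  L2 = 0.2126×0.19807 + 0.7152×0.02956 + 0.0722×0.01681 ≈ 0.06446
Lighter = 0.32532, Darker = 0.06446
Ratio = (L_lighter + 0.05) / (L_darker + 0.05)
Ratio = (0.32532 + 0.05) / (0.06446 + 0.05) = 0.37532 / 0.11446 ≈ 3.2790
Ratio ≈ 3.28:1


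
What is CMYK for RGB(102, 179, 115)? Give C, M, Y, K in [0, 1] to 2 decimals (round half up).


R'=102/255≈0.4000, G'=179/255≈0.7020, B'=115/255≈0.4510
K = 1 - max(R',G',B') = 1 - 179/255 = 76/255 = 0.29803… → 0.30
(1-R'-K)/(1-K) simplifies to (max-R)/max with max = 179:
C = (179-102)/179 = 77/179 = 0.43016… → 0.43
M = (179-179)/179 = 0/179 = 0 → 0.00
Y = (179-115)/179 = 64/179 = 0.35754… → 0.36
= CMYK(0.43, 0.00, 0.36, 0.30)


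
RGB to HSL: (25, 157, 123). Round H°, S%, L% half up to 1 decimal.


Normalize: R'=25/255≈0.0980, G'=157/255≈0.6157, B'=123/255≈0.4824
Max=157/255, Min=25/255, Δ=Max-Min=132/255
L = (Max+Min)/2 = (157+25)/510 = 182/510 = 0.35686… → L = 35.7%
L ≤ 0.5 → S = Δ/(Max+Min) = 132/(157+25) = 132/182 = 0.72527… → S = 72.5%
(the 1/255 factors cancel in S and H, so raw channel differences can be used)
Max is G' → H = 60 × ((B-R)/Δ + 2) = 60 × ((123-25)/132 + 2)
  98/132 + 2 = 0.7424… + 2 = 2.7424…
  H = 60 × 2.7424… = 164.545…° → H = 164.5°
= HSL(164.5°, 72.5%, 35.7%)


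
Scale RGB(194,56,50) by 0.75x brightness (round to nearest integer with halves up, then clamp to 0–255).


Multiply each channel by 0.75, round half up, clamp to [0, 255]
R: 194×0.75 = 145.5 → round → 146
G: 56×0.75 = 42
B: 50×0.75 = 37.5 → round → 38
= RGB(146, 42, 38)


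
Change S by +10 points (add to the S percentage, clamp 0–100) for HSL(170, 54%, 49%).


Original S = 54%
Adjustment = +10 percentage points
New S = 54 + (10) = 64
Clamp to [0, 100] → 64
= HSL(170°, 64%, 49%)


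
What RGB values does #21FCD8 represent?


21 → 33 (R)
FC → 252 (G)
D8 → 216 (B)
= RGB(33, 252, 216)


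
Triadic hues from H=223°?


Triadic: equally spaced at 120° intervals
H1 = 223°
H2 = (223 + 120) mod 360 = 343°
H3 = (223 + 240) mod 360 = 103°
Triadic = 223°, 343°, 103°


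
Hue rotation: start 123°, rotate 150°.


New hue = (H + rotation) mod 360
New hue = (123 + 150) mod 360
= 273 mod 360
= 273°


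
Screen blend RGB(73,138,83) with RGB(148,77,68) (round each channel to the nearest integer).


Screen: C = 255 - (255-A)×(255-B)/255, rounded to nearest integer
R: 255 - (255-73)×(255-148)/255 = 255 - 19474/255 ≈ 255 - 76.369 = 178.631 → 179
G: 255 - (255-138)×(255-77)/255 = 255 - 20826/255 ≈ 255 - 81.671 = 173.329 → 173
B: 255 - (255-83)×(255-68)/255 = 255 - 32164/255 ≈ 255 - 126.133 = 128.867 → 129
= RGB(179, 173, 129)


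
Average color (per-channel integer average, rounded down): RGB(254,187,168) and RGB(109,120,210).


Midpoint: each channel = ⌊(C₁+C₂)/2⌋
R: ⌊(254+109)/2⌋ = 181
G: ⌊(187+120)/2⌋ = 153
B: ⌊(168+210)/2⌋ = 189
= RGB(181, 153, 189)


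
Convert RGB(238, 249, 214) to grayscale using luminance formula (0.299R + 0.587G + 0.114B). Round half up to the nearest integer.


Gray = 0.299×R + 0.587×G + 0.114×B
Gray = 0.299×238 + 0.587×249 + 0.114×214
Gray = 71.162 + 146.163 + 24.396
Gray = 241.721 → round half up → 242
Gray = 242


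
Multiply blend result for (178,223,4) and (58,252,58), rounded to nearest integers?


Multiply: C = A×B/255, rounded to nearest integer
R: 178×58/255 = 10324/255 ≈ 40.486 → 40
G: 223×252/255 = 56196/255 ≈ 220.376 → 220
B: 4×58/255 = 232/255 ≈ 0.910 → 1
= RGB(40, 220, 1)


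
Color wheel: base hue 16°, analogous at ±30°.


Base hue: 16°
Left analog: (16 - 30) mod 360 = 346°
Right analog: (16 + 30) mod 360 = 46°
Analogous hues = 346° and 46°


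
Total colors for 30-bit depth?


Colors = 2^bits = 2^30
= 1,073,741,824 colors


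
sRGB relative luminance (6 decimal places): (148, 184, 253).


Linearize each channel (sRGB transfer function): c = v/255; c_lin = c/12.92 if c ≤ 0.04045, else ((c+0.055)/1.055)^2.4
  R: 148/255 ≈ 0.580392 > 0.04045 → ((0.580392+0.055)/1.055)^2.4 ≈ 0.296138
  G: 184/255 ≈ 0.721569 > 0.04045 → ((0.721569+0.055)/1.055)^2.4 ≈ 0.479320
  B: 253/255 ≈ 0.992157 > 0.04045 → ((0.992157+0.055)/1.055)^2.4 ≈ 0.982251
R_lin = 0.296138, G_lin = 0.479320, B_lin = 0.982251
L = 0.2126×R + 0.7152×G + 0.0722×B
L = 0.2126×0.296138 + 0.7152×0.479320 + 0.0722×0.982251
L ≈ 0.476687


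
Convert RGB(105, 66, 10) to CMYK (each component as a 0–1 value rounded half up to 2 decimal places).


R'=105/255≈0.4118, G'=66/255≈0.2588, B'=10/255≈0.0392
K = 1 - max(R',G',B') = 1 - 105/255 = 150/255 = 0.58823… → 0.59
(1-R'-K)/(1-K) simplifies to (max-R)/max with max = 105:
C = (105-105)/105 = 0/105 = 0 → 0.00
M = (105-66)/105 = 39/105 = 0.37142… → 0.37
Y = (105-10)/105 = 95/105 = 0.90476… → 0.90
= CMYK(0.00, 0.37, 0.90, 0.59)


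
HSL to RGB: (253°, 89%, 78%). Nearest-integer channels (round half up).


H=253°, S=0.89, L=0.78
C = (1-|2L-1|)×S = (1-|0.56|)×0.89 = 0.3916
H' = H/60 = 253/60 ≈ 4.2167; X = C×(1-|H' mod 2 - 1|) ≈ 0.0848
m = L - C/2 = 0.78 - 0.1958 = 0.5842
Sector ⌊H'⌋ = 4 → (R',G',B') = (≈0.0848, 0.0, 0.3916)
RGB = ((R'+m)×255, (G'+m)×255, (B'+m)×255) = (170.6069, 148.971, 248.829)
Round half up → RGB(171, 149, 249)


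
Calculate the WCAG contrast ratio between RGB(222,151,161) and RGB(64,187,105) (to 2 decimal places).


Linearize each sRGB channel c=v/255: c/12.92 if c ≤ 0.04045 else ((c+0.055)/1.055)^2.4
L = 0.2126×R_lin + 0.7152×G_lin + 0.0722×B_lin
Color 1 (222,151,161):
  R=222: 222/255≈0.8706 > 0.04045 → ((0.8706+0.055)/1.055)^2.4 ≈ 0.73046
  G=151: 151/255≈0.5922 > 0.04045 → ((0.5922+0.055)/1.055)^2.4 ≈ 0.30947
  B=161: 161/255≈0.6314 > 0.04045 → ((0.6314+0.055)/1.055)^2.4 ≈ 0.35640
  L1 = 0.2126×0.73046 + 0.7152×0.30947 + 0.0722×0.35640 ≈ 0.40236
Color 2 (64,187,105):
  R=64: 64/255≈0.2510 > 0.04045 → ((0.2510+0.055)/1.055)^2.4 ≈ 0.05127
  G=187: 187/255≈0.7333 > 0.04045 → ((0.7333+0.055)/1.055)^2.4 ≈ 0.49693
  B=105: 105/255≈0.4118 > 0.04045 → ((0.4118+0.055)/1.055)^2.4 ≈ 0.14126
  L2 = 0.2126×0.05127 + 0.7152×0.49693 + 0.0722×0.14126 ≈ 0.37651
Lighter = 0.40236, Darker = 0.37651
Ratio = (L_lighter + 0.05) / (L_darker + 0.05)
Ratio = (0.40236 + 0.05) / (0.37651 + 0.05) = 0.45236 / 0.42651 ≈ 1.0606
Ratio ≈ 1.06:1
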